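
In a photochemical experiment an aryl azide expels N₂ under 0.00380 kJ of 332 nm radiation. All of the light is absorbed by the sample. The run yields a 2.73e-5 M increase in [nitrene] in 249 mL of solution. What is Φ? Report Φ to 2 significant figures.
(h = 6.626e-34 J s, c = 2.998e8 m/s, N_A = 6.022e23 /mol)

Φ = 0.64

Product: (2.73e-5 M)(0.249 L) = 6.798e-6 mol.
Photon energy at 332 nm: hc/λ = (6.626e-34)(2.998e8)/(332e-9) = 5.983e-19 J.
Incident energy: 0.00380 kJ = 3.80 J.
Photons incident: 3.80 / 5.983e-19 = 6.351e18, i.e. 6.351e18/6.022e23 = 1.055e-5 mol.
Φ = 6.798e-6 mol / 1.055e-5 mol photons = 0.64.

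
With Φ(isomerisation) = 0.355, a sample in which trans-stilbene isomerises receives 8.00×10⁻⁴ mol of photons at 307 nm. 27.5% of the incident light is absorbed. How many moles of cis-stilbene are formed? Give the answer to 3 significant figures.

Photons absorbed: 0.275 × 8.00×10⁻⁴ = 2.200×10⁻⁴ mol.
Product: Φ × n_abs = 0.355 × 2.200×10⁻⁴ = 7.810×10⁻⁵ mol.

7.81×10⁻⁵ mol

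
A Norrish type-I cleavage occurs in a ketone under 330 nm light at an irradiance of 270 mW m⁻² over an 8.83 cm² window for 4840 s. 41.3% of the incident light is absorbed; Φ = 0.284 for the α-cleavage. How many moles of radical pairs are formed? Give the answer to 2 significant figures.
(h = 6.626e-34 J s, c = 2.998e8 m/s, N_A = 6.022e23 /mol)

3.7e-7 mol

Photon energy at 330 nm: hc/λ = (6.626e-34)(2.998e8)/(330e-9) = 6.020e-19 J.
Energy delivered: (270 mW m⁻²)(8.83e-4 m²)(4840 s) = 1.154 J.
Photons incident: 1.154 / 6.020e-19 = 1.917e18, i.e. 1.917e18/6.022e23 = 3.183e-6 mol.
Photons absorbed: 0.413 × 3.183e-6 = 1.315e-6 mol.
Product: Φ × n_abs = 0.284 × 1.315e-6 = 3.735e-7 mol.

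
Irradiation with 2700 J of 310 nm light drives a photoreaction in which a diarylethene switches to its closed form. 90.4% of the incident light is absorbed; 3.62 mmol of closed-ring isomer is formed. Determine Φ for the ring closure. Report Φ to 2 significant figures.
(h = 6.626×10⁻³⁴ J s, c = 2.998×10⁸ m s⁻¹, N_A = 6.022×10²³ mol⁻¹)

Φ = 0.57

Product: 3.62 mmol = 0.00362 mol.
Photon energy at 310 nm: hc/λ = (6.626×10⁻³⁴)(2.998×10⁸)/(310×10⁻⁹) = 6.408×10⁻¹⁹ J.
Photons incident: 2700 / 6.408×10⁻¹⁹ = 4.213×10²¹, i.e. 4.213×10²¹/6.022×10²³ = 0.006996 mol.
Photons absorbed: 0.904 × 0.006996 = 0.006324 mol.
Φ = 0.00362 mol / 0.006324 mol photons = 0.57.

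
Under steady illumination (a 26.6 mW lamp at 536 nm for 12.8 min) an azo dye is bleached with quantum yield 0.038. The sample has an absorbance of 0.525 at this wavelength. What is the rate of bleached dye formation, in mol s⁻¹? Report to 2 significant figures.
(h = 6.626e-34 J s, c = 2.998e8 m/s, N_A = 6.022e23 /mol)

3.2e-9 mol s⁻¹

Photon energy at 536 nm: hc/λ = (6.626e-34)(2.998e8)/(536e-9) = 3.706e-19 J.
Energy delivered: (26.6 mW)(768 s) = 20.43 J.
Photons incident: 20.43 / 3.706e-19 = 5.513e19, i.e. 5.513e19/6.022e23 = 9.155e-5 mol.
Fraction absorbed: 1 − 10^(−0.525) = 0.7015.
Photons absorbed: 0.7015 × 9.155e-5 = 6.422e-5 mol.
Product formed: 0.038 × 6.422e-5 = 2.440e-6 mol.
Rate: 2.440e-6 / 768 s = 3.2e-9 mol s⁻¹.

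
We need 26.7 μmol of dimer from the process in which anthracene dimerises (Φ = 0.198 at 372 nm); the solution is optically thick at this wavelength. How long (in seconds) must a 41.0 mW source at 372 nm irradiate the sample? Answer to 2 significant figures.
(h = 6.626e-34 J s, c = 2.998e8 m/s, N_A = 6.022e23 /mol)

t ≈ 1100 s

Product: 26.7 μmol = 2.67e-5 mol.
Photons that must be absorbed: 2.67e-5 / 0.198 = 1.348e-4 mol.
Photon energy: hc/λ = 5.340e-19 J; per mole, 3.216e5 J mol⁻¹.
Energy required: 1.348e-4 × 3.216e5 = 43.35 J.
Time: 43.35 J / 0.041 W = 1100 s.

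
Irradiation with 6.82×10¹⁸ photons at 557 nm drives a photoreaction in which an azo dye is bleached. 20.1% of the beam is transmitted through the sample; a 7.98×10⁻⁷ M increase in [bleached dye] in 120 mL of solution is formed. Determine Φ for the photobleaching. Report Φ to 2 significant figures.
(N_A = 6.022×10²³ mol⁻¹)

Φ = 0.011

Product: (7.98×10⁻⁷ M)(0.12 L) = 9.576×10⁻⁸ mol.
Moles of photons: 6.82×10¹⁸ / 6.022×10²³ = 1.133×10⁻⁵ mol.
Fraction absorbed: 1 − 20.1/100 = 0.7990.
Photons absorbed: 0.7990 × 1.133×10⁻⁵ = 9.053×10⁻⁶ mol.
Φ = 9.576×10⁻⁸ mol / 9.053×10⁻⁶ mol photons = 0.011.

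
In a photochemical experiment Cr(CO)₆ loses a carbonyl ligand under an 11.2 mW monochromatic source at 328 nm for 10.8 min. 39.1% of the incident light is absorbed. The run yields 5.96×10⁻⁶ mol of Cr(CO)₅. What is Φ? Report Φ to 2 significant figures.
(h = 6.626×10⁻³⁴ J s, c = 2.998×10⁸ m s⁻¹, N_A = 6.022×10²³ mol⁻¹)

Photon energy at 328 nm: hc/λ = (6.626×10⁻³⁴)(2.998×10⁸)/(328×10⁻⁹) = 6.056×10⁻¹⁹ J.
Energy delivered: (11.2 mW)(648 s) = 7.258 J.
Photons incident: 7.258 / 6.056×10⁻¹⁹ = 1.198×10¹⁹, i.e. 1.198×10¹⁹/6.022×10²³ = 1.989×10⁻⁵ mol.
Photons absorbed: 0.391 × 1.989×10⁻⁵ = 7.777×10⁻⁶ mol.
Φ = 5.96×10⁻⁶ mol / 7.777×10⁻⁶ mol photons = 0.77.

Φ = 0.77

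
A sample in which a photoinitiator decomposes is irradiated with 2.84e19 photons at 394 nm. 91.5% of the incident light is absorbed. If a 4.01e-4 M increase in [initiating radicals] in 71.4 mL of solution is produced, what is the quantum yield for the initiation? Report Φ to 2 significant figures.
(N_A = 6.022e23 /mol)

Product: (4.01e-4 M)(0.0714 L) = 2.863e-5 mol.
Moles of photons: 2.84e19 / 6.022e23 = 4.716e-5 mol.
Photons absorbed: 0.915 × 4.716e-5 = 4.315e-5 mol.
Φ = 2.863e-5 mol / 4.315e-5 mol photons = 0.66.

Φ = 0.66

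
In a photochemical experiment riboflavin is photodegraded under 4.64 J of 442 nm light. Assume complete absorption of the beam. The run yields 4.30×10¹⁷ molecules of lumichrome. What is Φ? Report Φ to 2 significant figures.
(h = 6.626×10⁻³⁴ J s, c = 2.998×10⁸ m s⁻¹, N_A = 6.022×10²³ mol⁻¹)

Φ = 0.042

Product: 4.30×10¹⁷ / 6.022×10²³ = 7.140×10⁻⁷ mol.
Photon energy at 442 nm: hc/λ = (6.626×10⁻³⁴)(2.998×10⁸)/(442×10⁻⁹) = 4.494×10⁻¹⁹ J.
Photons incident: 4.64 / 4.494×10⁻¹⁹ = 1.032×10¹⁹, i.e. 1.032×10¹⁹/6.022×10²³ = 1.714×10⁻⁵ mol.
Φ = 7.140×10⁻⁷ mol / 1.714×10⁻⁵ mol photons = 0.042.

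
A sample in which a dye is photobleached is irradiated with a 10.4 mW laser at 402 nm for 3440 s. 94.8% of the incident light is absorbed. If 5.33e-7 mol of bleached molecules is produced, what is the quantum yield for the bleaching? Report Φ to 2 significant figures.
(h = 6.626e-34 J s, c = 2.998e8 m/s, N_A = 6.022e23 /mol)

Φ = 0.0047

Photon energy at 402 nm: hc/λ = (6.626e-34)(2.998e8)/(402e-9) = 4.941e-19 J.
Energy delivered: (10.4 mW)(3440 s) = 35.78 J.
Photons incident: 35.78 / 4.941e-19 = 7.241e19, i.e. 7.241e19/6.022e23 = 1.202e-4 mol.
Photons absorbed: 0.948 × 1.202e-4 = 1.139e-4 mol.
Φ = 5.33e-7 mol / 1.139e-4 mol photons = 0.0047.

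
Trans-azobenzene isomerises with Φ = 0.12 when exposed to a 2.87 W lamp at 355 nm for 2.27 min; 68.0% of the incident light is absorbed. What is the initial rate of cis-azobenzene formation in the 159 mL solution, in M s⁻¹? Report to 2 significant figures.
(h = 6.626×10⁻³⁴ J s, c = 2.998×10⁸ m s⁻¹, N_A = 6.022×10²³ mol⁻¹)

4.4×10⁻⁶ M s⁻¹

Photon energy at 355 nm: hc/λ = (6.626×10⁻³⁴)(2.998×10⁸)/(355×10⁻⁹) = 5.596×10⁻¹⁹ J.
Energy delivered: (2.87 W)(136.2 s) = 390.9 J.
Photons incident: 390.9 / 5.596×10⁻¹⁹ = 6.985×10²⁰, i.e. 6.985×10²⁰/6.022×10²³ = 0.001160 mol.
Photons absorbed: 0.680 × 0.001160 = 7.888×10⁻⁴ mol.
Product formed: 0.12 × 7.888×10⁻⁴ = 9.466×10⁻⁵ mol.
Rate: 9.466×10⁻⁵ mol / (136.2 s × 0.159 L) = 4.4×10⁻⁶ M s⁻¹.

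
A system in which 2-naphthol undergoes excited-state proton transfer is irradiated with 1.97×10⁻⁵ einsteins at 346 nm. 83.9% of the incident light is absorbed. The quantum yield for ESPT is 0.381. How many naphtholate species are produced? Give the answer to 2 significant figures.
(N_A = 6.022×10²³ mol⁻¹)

Photons absorbed: 0.839 × 1.97×10⁻⁵ = 1.653×10⁻⁵ mol.
Product: Φ × n_abs = 0.381 × 1.653×10⁻⁵ = 6.298×10⁻⁶ mol.
As a count: 6.298×10⁻⁶ × 6.022×10²³ = 3.8×10¹⁸.

3.8×10¹⁸ species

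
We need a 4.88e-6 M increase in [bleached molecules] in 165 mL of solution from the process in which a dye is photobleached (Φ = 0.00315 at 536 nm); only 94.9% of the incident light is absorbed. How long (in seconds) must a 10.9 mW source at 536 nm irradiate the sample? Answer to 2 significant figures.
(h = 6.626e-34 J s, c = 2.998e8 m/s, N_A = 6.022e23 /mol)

t ≈ 5500 s

Product: (4.88e-6 M)(0.165 L) = 8.052e-7 mol.
Photons that must be absorbed: 8.052e-7 / 0.00315 = 2.556e-4 mol.
Incident photons needed: 2.556e-4 / 0.949 = 2.693e-4 mol.
Photon energy: hc/λ = 3.706e-19 J; per mole, 2.232e5 J mol⁻¹.
Energy required: 2.693e-4 × 2.232e5 = 60.11 J.
Time: 60.11 J / 0.0109 W = 5500 s.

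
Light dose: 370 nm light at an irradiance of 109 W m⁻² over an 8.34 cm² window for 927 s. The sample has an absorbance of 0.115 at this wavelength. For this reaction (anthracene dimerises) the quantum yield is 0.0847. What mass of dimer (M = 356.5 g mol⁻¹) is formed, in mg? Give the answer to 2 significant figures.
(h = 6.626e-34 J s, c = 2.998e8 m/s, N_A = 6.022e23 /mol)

1.8 mg

Photon energy at 370 nm: hc/λ = (6.626e-34)(2.998e8)/(370e-9) = 5.369e-19 J.
Energy delivered: (109 W m⁻²)(8.34e-4 m²)(927 s) = 84.27 J.
Photons incident: 84.27 / 5.369e-19 = 1.570e20, i.e. 1.570e20/6.022e23 = 2.607e-4 mol.
Fraction absorbed: 1 − 10^(−0.115) = 0.2326.
Photons absorbed: 0.2326 × 2.607e-4 = 6.064e-5 mol.
Product: Φ × n_abs = 0.0847 × 6.064e-5 = 5.136e-6 mol.
Mass: 5.136e-6 × 356.5 = 0.001831 g = 1.8 mg.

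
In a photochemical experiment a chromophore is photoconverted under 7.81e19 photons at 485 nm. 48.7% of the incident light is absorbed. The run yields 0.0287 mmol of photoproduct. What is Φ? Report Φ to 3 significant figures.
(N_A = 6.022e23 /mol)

Φ = 0.454

Product: 0.0287 mmol = 2.87e-5 mol.
Moles of photons: 7.81e19 / 6.022e23 = 1.297e-4 mol.
Photons absorbed: 0.487 × 1.297e-4 = 6.316e-5 mol.
Φ = 2.87e-5 mol / 6.316e-5 mol photons = 0.454.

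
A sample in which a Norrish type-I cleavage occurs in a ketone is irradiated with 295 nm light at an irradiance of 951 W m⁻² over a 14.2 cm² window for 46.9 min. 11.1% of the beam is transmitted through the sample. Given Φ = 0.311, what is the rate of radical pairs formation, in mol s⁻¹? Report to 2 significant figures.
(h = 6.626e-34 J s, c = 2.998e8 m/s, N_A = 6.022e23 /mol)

Photon energy at 295 nm: hc/λ = (6.626e-34)(2.998e8)/(295e-9) = 6.734e-19 J.
Energy delivered: (951 W m⁻²)(14.2e-4 m²)(2814 s) = 3800 J.
Photons incident: 3800 / 6.734e-19 = 5.643e21, i.e. 5.643e21/6.022e23 = 0.009371 mol.
Fraction absorbed: 1 − 11.1/100 = 0.8890.
Photons absorbed: 0.8890 × 0.009371 = 0.008331 mol.
Product formed: 0.311 × 0.008331 = 0.002591 mol.
Rate: 0.002591 / 2814 s = 9.2e-7 mol s⁻¹.

9.2e-7 mol s⁻¹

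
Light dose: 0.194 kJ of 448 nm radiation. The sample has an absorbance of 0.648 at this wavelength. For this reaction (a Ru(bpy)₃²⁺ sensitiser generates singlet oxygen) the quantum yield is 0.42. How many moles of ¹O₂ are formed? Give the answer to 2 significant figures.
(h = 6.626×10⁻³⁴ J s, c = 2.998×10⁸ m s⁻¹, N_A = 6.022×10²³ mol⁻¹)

Photon energy at 448 nm: hc/λ = (6.626×10⁻³⁴)(2.998×10⁸)/(448×10⁻⁹) = 4.434×10⁻¹⁹ J.
Incident energy: 0.194 kJ = 194 J.
Photons incident: 194 / 4.434×10⁻¹⁹ = 4.375×10²⁰, i.e. 4.375×10²⁰/6.022×10²³ = 7.265×10⁻⁴ mol.
Fraction absorbed: 1 − 10^(−0.648) = 0.7751.
Photons absorbed: 0.7751 × 7.265×10⁻⁴ = 5.631×10⁻⁴ mol.
Product: Φ × n_abs = 0.42 × 5.631×10⁻⁴ = 2.365×10⁻⁴ mol.

2.4×10⁻⁴ mol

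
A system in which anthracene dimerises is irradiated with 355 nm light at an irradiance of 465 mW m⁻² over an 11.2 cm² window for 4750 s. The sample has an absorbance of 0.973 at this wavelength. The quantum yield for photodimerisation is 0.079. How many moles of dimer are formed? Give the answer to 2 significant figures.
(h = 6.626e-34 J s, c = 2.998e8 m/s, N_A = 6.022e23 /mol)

5.2e-7 mol

Photon energy at 355 nm: hc/λ = (6.626e-34)(2.998e8)/(355e-9) = 5.596e-19 J.
Energy delivered: (465 mW m⁻²)(11.2e-4 m²)(4750 s) = 2.474 J.
Photons incident: 2.474 / 5.596e-19 = 4.421e18, i.e. 4.421e18/6.022e23 = 7.341e-6 mol.
Fraction absorbed: 1 − 10^(−0.973) = 0.8936.
Photons absorbed: 0.8936 × 7.341e-6 = 6.560e-6 mol.
Product: Φ × n_abs = 0.079 × 6.560e-6 = 5.182e-7 mol.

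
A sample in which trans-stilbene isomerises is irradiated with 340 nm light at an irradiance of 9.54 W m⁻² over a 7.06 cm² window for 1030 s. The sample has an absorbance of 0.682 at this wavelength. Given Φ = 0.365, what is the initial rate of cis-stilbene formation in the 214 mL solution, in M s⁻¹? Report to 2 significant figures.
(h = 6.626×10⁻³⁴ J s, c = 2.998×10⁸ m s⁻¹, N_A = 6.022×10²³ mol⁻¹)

Photon energy at 340 nm: hc/λ = (6.626×10⁻³⁴)(2.998×10⁸)/(340×10⁻⁹) = 5.843×10⁻¹⁹ J.
Energy delivered: (9.54 W m⁻²)(7.06×10⁻⁴ m²)(1030 s) = 6.937 J.
Photons incident: 6.937 / 5.843×10⁻¹⁹ = 1.187×10¹⁹, i.e. 1.187×10¹⁹/6.022×10²³ = 1.971×10⁻⁵ mol.
Fraction absorbed: 1 − 10^(−0.682) = 0.7920.
Photons absorbed: 0.7920 × 1.971×10⁻⁵ = 1.561×10⁻⁵ mol.
Product formed: 0.365 × 1.561×10⁻⁵ = 5.698×10⁻⁶ mol.
Rate: 5.698×10⁻⁶ mol / (1030 s × 0.214 L) = 2.6×10⁻⁸ M s⁻¹.

2.6×10⁻⁸ M s⁻¹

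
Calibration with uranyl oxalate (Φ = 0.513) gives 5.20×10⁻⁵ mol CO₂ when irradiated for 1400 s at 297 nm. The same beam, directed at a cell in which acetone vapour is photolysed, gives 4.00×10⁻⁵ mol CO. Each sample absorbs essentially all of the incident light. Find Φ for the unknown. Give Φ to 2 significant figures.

Photons absorbed by the actinometer: 5.20×10⁻⁵ / 0.513 = 1.014×10⁻⁴ mol.
Φ(unknown) = 4.00×10⁻⁵ / 1.014×10⁻⁴ = 0.39.

Φ = 0.39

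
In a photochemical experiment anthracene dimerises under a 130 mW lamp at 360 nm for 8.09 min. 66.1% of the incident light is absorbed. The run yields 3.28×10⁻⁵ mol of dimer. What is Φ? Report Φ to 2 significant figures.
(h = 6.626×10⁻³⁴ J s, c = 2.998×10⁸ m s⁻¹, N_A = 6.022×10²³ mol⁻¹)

Φ = 0.26

Photon energy at 360 nm: hc/λ = (6.626×10⁻³⁴)(2.998×10⁸)/(360×10⁻⁹) = 5.518×10⁻¹⁹ J.
Energy delivered: (130 mW)(485.4 s) = 63.10 J.
Photons incident: 63.10 / 5.518×10⁻¹⁹ = 1.144×10²⁰, i.e. 1.144×10²⁰/6.022×10²³ = 1.900×10⁻⁴ mol.
Photons absorbed: 0.661 × 1.900×10⁻⁴ = 1.256×10⁻⁴ mol.
Φ = 3.28×10⁻⁵ mol / 1.256×10⁻⁴ mol photons = 0.26.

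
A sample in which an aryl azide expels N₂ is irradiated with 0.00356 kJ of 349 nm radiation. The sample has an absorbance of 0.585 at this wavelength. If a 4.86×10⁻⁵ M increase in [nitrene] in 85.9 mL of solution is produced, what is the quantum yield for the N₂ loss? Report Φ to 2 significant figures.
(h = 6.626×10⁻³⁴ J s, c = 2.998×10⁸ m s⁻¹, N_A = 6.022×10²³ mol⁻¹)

Product: (4.86×10⁻⁵ M)(0.0859 L) = 4.175×10⁻⁶ mol.
Photon energy at 349 nm: hc/λ = (6.626×10⁻³⁴)(2.998×10⁸)/(349×10⁻⁹) = 5.692×10⁻¹⁹ J.
Incident energy: 0.00356 kJ = 3.56 J.
Photons incident: 3.56 / 5.692×10⁻¹⁹ = 6.254×10¹⁸, i.e. 6.254×10¹⁸/6.022×10²³ = 1.039×10⁻⁵ mol.
Fraction absorbed: 1 − 10^(−0.585) = 0.7400.
Photons absorbed: 0.7400 × 1.039×10⁻⁵ = 7.689×10⁻⁶ mol.
Φ = 4.175×10⁻⁶ mol / 7.689×10⁻⁶ mol photons = 0.54.

Φ = 0.54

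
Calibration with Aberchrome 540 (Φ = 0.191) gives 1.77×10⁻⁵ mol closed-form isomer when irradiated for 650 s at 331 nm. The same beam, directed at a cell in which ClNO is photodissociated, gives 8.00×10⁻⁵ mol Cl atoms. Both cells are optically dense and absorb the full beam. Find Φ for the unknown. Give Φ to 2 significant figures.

Photons absorbed by the actinometer: 1.77×10⁻⁵ / 0.191 = 9.267×10⁻⁵ mol.
Φ(unknown) = 8.00×10⁻⁵ / 9.267×10⁻⁵ = 0.86.

Φ = 0.86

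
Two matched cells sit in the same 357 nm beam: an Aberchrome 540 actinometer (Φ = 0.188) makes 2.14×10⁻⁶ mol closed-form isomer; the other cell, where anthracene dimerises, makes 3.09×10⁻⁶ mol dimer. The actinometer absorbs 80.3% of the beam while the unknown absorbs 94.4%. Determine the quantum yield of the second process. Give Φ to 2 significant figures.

Photons absorbed by the actinometer: 2.14×10⁻⁶ / 0.188 = 1.138×10⁻⁵ mol.
Incident flux: 1.138×10⁻⁵ / 0.803 = 1.417×10⁻⁵ einstein.
Absorbed by unknown: 0.944 × 1.417×10⁻⁵ = 1.338×10⁻⁵ mol.
Φ(unknown) = 3.09×10⁻⁶ / 1.338×10⁻⁵ = 0.23.

Φ = 0.23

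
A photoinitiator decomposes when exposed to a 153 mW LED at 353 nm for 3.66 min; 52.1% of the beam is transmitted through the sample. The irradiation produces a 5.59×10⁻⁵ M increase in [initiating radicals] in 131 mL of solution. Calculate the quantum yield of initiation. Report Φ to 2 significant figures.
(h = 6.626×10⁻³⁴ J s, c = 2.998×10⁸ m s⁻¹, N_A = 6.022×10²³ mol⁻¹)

Φ = 0.15

Product: (5.59×10⁻⁵ M)(0.131 L) = 7.323×10⁻⁶ mol.
Photon energy at 353 nm: hc/λ = (6.626×10⁻³⁴)(2.998×10⁸)/(353×10⁻⁹) = 5.627×10⁻¹⁹ J.
Energy delivered: (153 mW)(219.6 s) = 33.60 J.
Photons incident: 33.60 / 5.627×10⁻¹⁹ = 5.971×10¹⁹, i.e. 5.971×10¹⁹/6.022×10²³ = 9.915×10⁻⁵ mol.
Fraction absorbed: 1 − 52.1/100 = 0.4790.
Photons absorbed: 0.4790 × 9.915×10⁻⁵ = 4.749×10⁻⁵ mol.
Φ = 7.323×10⁻⁶ mol / 4.749×10⁻⁵ mol photons = 0.15.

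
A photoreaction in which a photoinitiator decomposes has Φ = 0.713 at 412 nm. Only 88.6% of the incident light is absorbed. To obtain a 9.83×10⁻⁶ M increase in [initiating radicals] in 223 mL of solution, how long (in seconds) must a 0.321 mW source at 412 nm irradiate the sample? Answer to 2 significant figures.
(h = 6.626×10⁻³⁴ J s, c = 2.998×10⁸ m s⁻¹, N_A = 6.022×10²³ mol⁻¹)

t ≈ 3100 s

Product: (9.83×10⁻⁶ M)(0.223 L) = 2.192×10⁻⁶ mol.
Photons that must be absorbed: 2.192×10⁻⁶ / 0.713 = 3.074×10⁻⁶ mol.
Incident photons needed: 3.074×10⁻⁶ / 0.886 = 3.470×10⁻⁶ mol.
Photon energy: hc/λ = 4.822×10⁻¹⁹ J; per mole, 2.904×10⁵ J mol⁻¹.
Energy required: 3.470×10⁻⁶ × 2.904×10⁵ = 1.008 J.
Time: 1.008 J / 0.000321 W = 3100 s.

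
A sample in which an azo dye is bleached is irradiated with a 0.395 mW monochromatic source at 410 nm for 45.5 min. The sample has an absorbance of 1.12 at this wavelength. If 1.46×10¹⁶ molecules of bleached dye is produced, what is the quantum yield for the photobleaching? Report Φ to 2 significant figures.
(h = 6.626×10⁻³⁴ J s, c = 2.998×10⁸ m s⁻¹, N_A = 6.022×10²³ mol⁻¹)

Product: 1.46×10¹⁶ / 6.022×10²³ = 2.424×10⁻⁸ mol.
Photon energy at 410 nm: hc/λ = (6.626×10⁻³⁴)(2.998×10⁸)/(410×10⁻⁹) = 4.845×10⁻¹⁹ J.
Energy delivered: (0.395 mW)(2730 s) = 1.078 J.
Photons incident: 1.078 / 4.845×10⁻¹⁹ = 2.225×10¹⁸, i.e. 2.225×10¹⁸/6.022×10²³ = 3.695×10⁻⁶ mol.
Fraction absorbed: 1 − 10^(−1.12) = 0.9241.
Photons absorbed: 0.9241 × 3.695×10⁻⁶ = 3.415×10⁻⁶ mol.
Φ = 2.424×10⁻⁸ mol / 3.415×10⁻⁶ mol photons = 0.0071.

Φ = 0.0071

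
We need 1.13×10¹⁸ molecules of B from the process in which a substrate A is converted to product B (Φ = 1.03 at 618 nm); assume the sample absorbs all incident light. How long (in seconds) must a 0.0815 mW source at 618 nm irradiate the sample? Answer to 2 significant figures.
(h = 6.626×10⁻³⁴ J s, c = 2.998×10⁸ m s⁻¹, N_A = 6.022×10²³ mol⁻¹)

Product: 1.13×10¹⁸ / 6.022×10²³ = 1.876×10⁻⁶ mol.
Photons that must be absorbed: 1.876×10⁻⁶ / 1.03 = 1.821×10⁻⁶ mol.
Photon energy: hc/λ = 3.214×10⁻¹⁹ J; per mole, 1.935×10⁵ J mol⁻¹.
Energy required: 1.821×10⁻⁶ × 1.935×10⁵ = 0.3524 J.
Time: 0.3524 J / 8.15e-05 W = 4300 s.

t ≈ 4300 s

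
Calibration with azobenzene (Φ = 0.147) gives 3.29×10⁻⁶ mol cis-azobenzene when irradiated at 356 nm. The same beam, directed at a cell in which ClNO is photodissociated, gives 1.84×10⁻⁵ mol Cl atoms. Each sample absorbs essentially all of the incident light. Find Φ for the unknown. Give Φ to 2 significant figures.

Photons absorbed by the actinometer: 3.29×10⁻⁶ / 0.147 = 2.238×10⁻⁵ mol.
Φ(unknown) = 1.84×10⁻⁵ / 2.238×10⁻⁵ = 0.82.

Φ = 0.82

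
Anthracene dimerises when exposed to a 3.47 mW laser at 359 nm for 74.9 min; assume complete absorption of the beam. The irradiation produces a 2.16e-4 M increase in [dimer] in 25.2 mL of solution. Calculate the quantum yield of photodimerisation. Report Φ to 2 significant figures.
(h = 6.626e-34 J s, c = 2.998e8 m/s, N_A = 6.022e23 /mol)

Product: (2.16e-4 M)(0.0252 L) = 5.443e-6 mol.
Photon energy at 359 nm: hc/λ = (6.626e-34)(2.998e8)/(359e-9) = 5.533e-19 J.
Energy delivered: (3.47 mW)(4494 s) = 15.59 J.
Photons incident: 15.59 / 5.533e-19 = 2.818e19, i.e. 2.818e19/6.022e23 = 4.680e-5 mol.
Φ = 5.443e-6 mol / 4.680e-5 mol photons = 0.12.

Φ = 0.12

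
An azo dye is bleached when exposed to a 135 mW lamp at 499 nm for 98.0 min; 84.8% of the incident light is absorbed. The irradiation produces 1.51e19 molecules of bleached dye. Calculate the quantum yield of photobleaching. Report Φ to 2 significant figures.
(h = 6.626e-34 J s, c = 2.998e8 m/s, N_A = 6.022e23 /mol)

Product: 1.51e19 / 6.022e23 = 2.507e-5 mol.
Photon energy at 499 nm: hc/λ = (6.626e-34)(2.998e8)/(499e-9) = 3.981e-19 J.
Energy delivered: (135 mW)(5880 s) = 793.8 J.
Photons incident: 793.8 / 3.981e-19 = 1.994e21, i.e. 1.994e21/6.022e23 = 0.003311 mol.
Photons absorbed: 0.848 × 0.003311 = 0.002808 mol.
Φ = 2.507e-5 mol / 0.002808 mol photons = 0.0089.

Φ = 0.0089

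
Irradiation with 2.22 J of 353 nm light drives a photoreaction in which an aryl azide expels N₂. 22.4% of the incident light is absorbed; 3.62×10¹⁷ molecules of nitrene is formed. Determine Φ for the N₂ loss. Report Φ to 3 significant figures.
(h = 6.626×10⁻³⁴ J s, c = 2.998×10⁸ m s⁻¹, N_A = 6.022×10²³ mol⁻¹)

Product: 3.62×10¹⁷ / 6.022×10²³ = 6.011×10⁻⁷ mol.
Photon energy at 353 nm: hc/λ = (6.626×10⁻³⁴)(2.998×10⁸)/(353×10⁻⁹) = 5.627×10⁻¹⁹ J.
Photons incident: 2.22 / 5.627×10⁻¹⁹ = 3.945×10¹⁸, i.e. 3.945×10¹⁸/6.022×10²³ = 6.551×10⁻⁶ mol.
Photons absorbed: 0.224 × 6.551×10⁻⁶ = 1.467×10⁻⁶ mol.
Φ = 6.011×10⁻⁷ mol / 1.467×10⁻⁶ mol photons = 0.410.

Φ = 0.410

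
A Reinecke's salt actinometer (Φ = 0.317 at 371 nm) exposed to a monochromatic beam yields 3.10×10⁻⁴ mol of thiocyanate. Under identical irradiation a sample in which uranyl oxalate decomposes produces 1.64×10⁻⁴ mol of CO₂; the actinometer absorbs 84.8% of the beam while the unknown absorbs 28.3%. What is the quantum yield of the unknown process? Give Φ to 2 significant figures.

Φ = 0.50

Photons absorbed by the actinometer: 3.10×10⁻⁴ / 0.317 = 9.779×10⁻⁴ mol.
Incident flux: 9.779×10⁻⁴ / 0.848 = 0.001153 einstein.
Absorbed by unknown: 0.283 × 0.001153 = 3.263×10⁻⁴ mol.
Φ(unknown) = 1.64×10⁻⁴ / 3.263×10⁻⁴ = 0.50.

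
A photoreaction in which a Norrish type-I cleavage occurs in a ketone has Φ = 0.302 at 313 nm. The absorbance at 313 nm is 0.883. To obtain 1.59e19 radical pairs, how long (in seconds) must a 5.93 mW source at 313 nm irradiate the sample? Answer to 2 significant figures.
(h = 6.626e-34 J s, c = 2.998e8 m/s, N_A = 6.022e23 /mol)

Product: 1.59e19 / 6.022e23 = 2.640e-5 mol.
Photons that must be absorbed: 2.640e-5 / 0.302 = 8.742e-5 mol.
Fraction absorbed: 1 − 10^(−0.883) = 0.8691.
Incident photons needed: 8.742e-5 / 0.8691 = 1.006e-4 mol.
Photon energy: hc/λ = 6.347e-19 J; per mole, 3.822e5 J mol⁻¹.
Energy required: 1.006e-4 × 3.822e5 = 38.45 J.
Time: 38.45 J / 0.00593 W = 6500 s.

t ≈ 6500 s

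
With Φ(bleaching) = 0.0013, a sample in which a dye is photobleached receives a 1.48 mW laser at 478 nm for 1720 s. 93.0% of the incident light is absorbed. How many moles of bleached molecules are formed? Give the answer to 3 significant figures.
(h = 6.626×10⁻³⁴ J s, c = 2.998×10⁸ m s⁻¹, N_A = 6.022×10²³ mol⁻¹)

1.23×10⁻⁸ mol

Photon energy at 478 nm: hc/λ = (6.626×10⁻³⁴)(2.998×10⁸)/(478×10⁻⁹) = 4.156×10⁻¹⁹ J.
Energy delivered: (1.48 mW)(1720 s) = 2.546 J.
Photons incident: 2.546 / 4.156×10⁻¹⁹ = 6.126×10¹⁸, i.e. 6.126×10¹⁸/6.022×10²³ = 1.017×10⁻⁵ mol.
Photons absorbed: 0.930 × 1.017×10⁻⁵ = 9.458×10⁻⁶ mol.
Product: Φ × n_abs = 0.0013 × 9.458×10⁻⁶ = 1.230×10⁻⁸ mol.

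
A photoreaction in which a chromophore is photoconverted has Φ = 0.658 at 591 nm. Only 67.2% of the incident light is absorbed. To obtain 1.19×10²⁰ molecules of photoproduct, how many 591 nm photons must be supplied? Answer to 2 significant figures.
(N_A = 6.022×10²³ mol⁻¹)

Product: 1.19×10²⁰ / 6.022×10²³ = 1.976×10⁻⁴ mol.
Photons that must be absorbed: 1.976×10⁻⁴ / 0.658 = 3.003×10⁻⁴ mol.
Incident photons needed: 3.003×10⁻⁴ / 0.672 = 4.469×10⁻⁴ mol.
Photon count: 4.469×10⁻⁴ × 6.022×10²³ = 2.7×10²⁰.

2.7×10²⁰ photons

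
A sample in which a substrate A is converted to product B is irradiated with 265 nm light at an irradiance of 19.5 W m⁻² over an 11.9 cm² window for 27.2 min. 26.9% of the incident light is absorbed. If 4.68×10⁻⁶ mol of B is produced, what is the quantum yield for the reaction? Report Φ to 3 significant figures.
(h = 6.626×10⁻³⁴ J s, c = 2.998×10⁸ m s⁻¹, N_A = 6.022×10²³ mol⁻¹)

Photon energy at 265 nm: hc/λ = (6.626×10⁻³⁴)(2.998×10⁸)/(265×10⁻⁹) = 7.496×10⁻¹⁹ J.
Energy delivered: (19.5 W m⁻²)(11.9×10⁻⁴ m²)(1632 s) = 37.87 J.
Photons incident: 37.87 / 7.496×10⁻¹⁹ = 5.052×10¹⁹, i.e. 5.052×10¹⁹/6.022×10²³ = 8.389×10⁻⁵ mol.
Photons absorbed: 0.269 × 8.389×10⁻⁵ = 2.257×10⁻⁵ mol.
Φ = 4.68×10⁻⁶ mol / 2.257×10⁻⁵ mol photons = 0.207.

Φ = 0.207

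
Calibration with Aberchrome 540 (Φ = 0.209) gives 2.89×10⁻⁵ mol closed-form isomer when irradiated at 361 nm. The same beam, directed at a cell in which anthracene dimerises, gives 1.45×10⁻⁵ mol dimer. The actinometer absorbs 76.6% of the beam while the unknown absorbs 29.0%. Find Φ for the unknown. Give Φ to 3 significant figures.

Photons absorbed by the actinometer: 2.89×10⁻⁵ / 0.209 = 1.383×10⁻⁴ mol.
Incident flux: 1.383×10⁻⁴ / 0.766 = 1.805×10⁻⁴ einstein.
Absorbed by unknown: 0.290 × 1.805×10⁻⁴ = 5.234×10⁻⁵ mol.
Φ(unknown) = 1.45×10⁻⁵ / 5.234×10⁻⁵ = 0.277.

Φ = 0.277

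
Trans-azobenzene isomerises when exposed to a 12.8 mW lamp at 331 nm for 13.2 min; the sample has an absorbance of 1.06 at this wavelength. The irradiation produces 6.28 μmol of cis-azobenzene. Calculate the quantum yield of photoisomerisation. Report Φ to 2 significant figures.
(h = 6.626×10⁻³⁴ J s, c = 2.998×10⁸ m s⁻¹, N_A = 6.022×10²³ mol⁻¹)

Φ = 0.25

Product: 6.28 μmol = 6.28×10⁻⁶ mol.
Photon energy at 331 nm: hc/λ = (6.626×10⁻³⁴)(2.998×10⁸)/(331×10⁻⁹) = 6.001×10⁻¹⁹ J.
Energy delivered: (12.8 mW)(792 s) = 10.14 J.
Photons incident: 10.14 / 6.001×10⁻¹⁹ = 1.690×10¹⁹, i.e. 1.690×10¹⁹/6.022×10²³ = 2.806×10⁻⁵ mol.
Fraction absorbed: 1 − 10^(−1.06) = 0.9129.
Photons absorbed: 0.9129 × 2.806×10⁻⁵ = 2.562×10⁻⁵ mol.
Φ = 6.28×10⁻⁶ mol / 2.562×10⁻⁵ mol photons = 0.25.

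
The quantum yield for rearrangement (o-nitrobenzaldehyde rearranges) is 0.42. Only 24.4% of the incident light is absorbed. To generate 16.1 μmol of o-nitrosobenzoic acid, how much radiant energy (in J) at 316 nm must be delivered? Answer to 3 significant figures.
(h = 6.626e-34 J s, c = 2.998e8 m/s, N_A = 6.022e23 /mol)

59.5 J

Product: 16.1 μmol = 1.61e-5 mol.
Photons that must be absorbed: 1.61e-5 / 0.42 = 3.833e-5 mol.
Incident photons needed: 3.833e-5 / 0.244 = 1.571e-4 mol.
Photon energy: hc/λ = 6.286e-19 J; per mole, 3.785e5 J mol⁻¹.
Energy required: 1.571e-4 × 3.785e5 = 59.5 J.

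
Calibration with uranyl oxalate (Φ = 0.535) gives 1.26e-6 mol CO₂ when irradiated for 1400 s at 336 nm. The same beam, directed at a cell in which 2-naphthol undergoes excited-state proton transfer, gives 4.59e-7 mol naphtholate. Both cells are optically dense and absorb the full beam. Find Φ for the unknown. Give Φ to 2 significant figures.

Photons absorbed by the actinometer: 1.26e-6 / 0.535 = 2.355e-6 mol.
Φ(unknown) = 4.59e-7 / 2.355e-6 = 0.19.

Φ = 0.19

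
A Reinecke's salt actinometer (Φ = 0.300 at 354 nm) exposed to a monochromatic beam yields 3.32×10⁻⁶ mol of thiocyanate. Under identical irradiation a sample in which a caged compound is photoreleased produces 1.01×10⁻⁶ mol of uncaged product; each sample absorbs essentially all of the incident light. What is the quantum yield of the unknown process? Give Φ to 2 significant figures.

Photons absorbed by the actinometer: 3.32×10⁻⁶ / 0.300 = 1.107×10⁻⁵ mol.
Φ(unknown) = 1.01×10⁻⁶ / 1.107×10⁻⁵ = 0.091.

Φ = 0.091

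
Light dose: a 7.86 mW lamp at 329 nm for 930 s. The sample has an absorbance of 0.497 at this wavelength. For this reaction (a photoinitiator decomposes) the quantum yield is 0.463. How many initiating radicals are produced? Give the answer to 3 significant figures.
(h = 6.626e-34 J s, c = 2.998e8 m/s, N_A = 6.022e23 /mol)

3.82e18 initiating radicals

Photon energy at 329 nm: hc/λ = (6.626e-34)(2.998e8)/(329e-9) = 6.038e-19 J.
Energy delivered: (7.86 mW)(930 s) = 7.310 J.
Photons incident: 7.310 / 6.038e-19 = 1.211e19, i.e. 1.211e19/6.022e23 = 2.011e-5 mol.
Fraction absorbed: 1 − 10^(−0.497) = 0.6816.
Photons absorbed: 0.6816 × 2.011e-5 = 1.371e-5 mol.
Product: Φ × n_abs = 0.463 × 1.371e-5 = 6.348e-6 mol.
As a count: 6.348e-6 × 6.022e23 = 3.82e18.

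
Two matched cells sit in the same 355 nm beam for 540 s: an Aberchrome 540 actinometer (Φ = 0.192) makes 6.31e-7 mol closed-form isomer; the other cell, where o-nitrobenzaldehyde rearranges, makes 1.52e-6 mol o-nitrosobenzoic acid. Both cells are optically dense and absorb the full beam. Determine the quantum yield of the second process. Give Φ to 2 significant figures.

Φ = 0.46

Photons absorbed by the actinometer: 6.31e-7 / 0.192 = 3.286e-6 mol.
Φ(unknown) = 1.52e-6 / 3.286e-6 = 0.46.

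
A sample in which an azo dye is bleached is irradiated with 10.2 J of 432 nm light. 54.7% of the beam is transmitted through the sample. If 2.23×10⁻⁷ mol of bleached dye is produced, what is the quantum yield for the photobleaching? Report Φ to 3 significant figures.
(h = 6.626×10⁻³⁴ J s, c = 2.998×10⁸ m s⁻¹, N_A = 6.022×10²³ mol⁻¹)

Φ = 0.0134

Photon energy at 432 nm: hc/λ = (6.626×10⁻³⁴)(2.998×10⁸)/(432×10⁻⁹) = 4.598×10⁻¹⁹ J.
Photons incident: 10.2 / 4.598×10⁻¹⁹ = 2.218×10¹⁹, i.e. 2.218×10¹⁹/6.022×10²³ = 3.683×10⁻⁵ mol.
Fraction absorbed: 1 − 54.7/100 = 0.4530.
Photons absorbed: 0.4530 × 3.683×10⁻⁵ = 1.668×10⁻⁵ mol.
Φ = 2.23×10⁻⁷ mol / 1.668×10⁻⁵ mol photons = 0.0134.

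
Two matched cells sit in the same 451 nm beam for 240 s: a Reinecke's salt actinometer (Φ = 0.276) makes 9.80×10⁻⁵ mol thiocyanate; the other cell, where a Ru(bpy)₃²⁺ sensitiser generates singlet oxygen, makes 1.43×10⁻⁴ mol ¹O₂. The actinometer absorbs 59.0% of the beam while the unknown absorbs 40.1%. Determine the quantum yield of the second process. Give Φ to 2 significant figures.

Photons absorbed by the actinometer: 9.80×10⁻⁵ / 0.276 = 3.551×10⁻⁴ mol.
Incident flux: 3.551×10⁻⁴ / 0.590 = 6.019×10⁻⁴ einstein.
Absorbed by unknown: 0.401 × 6.019×10⁻⁴ = 2.414×10⁻⁴ mol.
Φ(unknown) = 1.43×10⁻⁴ / 2.414×10⁻⁴ = 0.59.

Φ = 0.59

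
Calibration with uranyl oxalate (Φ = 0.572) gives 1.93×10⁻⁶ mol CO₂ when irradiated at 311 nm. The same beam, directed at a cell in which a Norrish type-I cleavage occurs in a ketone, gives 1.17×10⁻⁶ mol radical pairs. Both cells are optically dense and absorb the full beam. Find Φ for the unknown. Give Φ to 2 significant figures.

Φ = 0.35

Photons absorbed by the actinometer: 1.93×10⁻⁶ / 0.572 = 3.374×10⁻⁶ mol.
Φ(unknown) = 1.17×10⁻⁶ / 3.374×10⁻⁶ = 0.35.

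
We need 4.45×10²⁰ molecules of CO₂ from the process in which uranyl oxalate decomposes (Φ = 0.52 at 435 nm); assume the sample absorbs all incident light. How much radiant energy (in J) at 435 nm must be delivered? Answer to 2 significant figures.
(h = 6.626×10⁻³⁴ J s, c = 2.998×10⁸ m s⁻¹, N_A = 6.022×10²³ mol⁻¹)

390 J

Product: 4.45×10²⁰ / 6.022×10²³ = 7.390×10⁻⁴ mol.
Photons that must be absorbed: 7.390×10⁻⁴ / 0.52 = 0.001421 mol.
Photon energy: hc/λ = 4.567×10⁻¹⁹ J; per mole, 2.750×10⁵ J mol⁻¹.
Energy required: 0.001421 × 2.750×10⁵ = 390 J.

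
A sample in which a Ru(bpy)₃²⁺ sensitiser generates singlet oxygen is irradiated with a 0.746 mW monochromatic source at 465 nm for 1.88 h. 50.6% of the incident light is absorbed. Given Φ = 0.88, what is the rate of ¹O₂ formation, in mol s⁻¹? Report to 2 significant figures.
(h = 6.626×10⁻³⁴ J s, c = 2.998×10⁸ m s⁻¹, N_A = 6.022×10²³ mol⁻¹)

Photon energy at 465 nm: hc/λ = (6.626×10⁻³⁴)(2.998×10⁸)/(465×10⁻⁹) = 4.272×10⁻¹⁹ J.
Energy delivered: (0.746 mW)(6768 s) = 5.049 J.
Photons incident: 5.049 / 4.272×10⁻¹⁹ = 1.182×10¹⁹, i.e. 1.182×10¹⁹/6.022×10²³ = 1.963×10⁻⁵ mol.
Photons absorbed: 0.506 × 1.963×10⁻⁵ = 9.933×10⁻⁶ mol.
Product formed: 0.88 × 9.933×10⁻⁶ = 8.741×10⁻⁶ mol.
Rate: 8.741×10⁻⁶ / 6768 s = 1.3×10⁻⁹ mol s⁻¹.

1.3×10⁻⁹ mol s⁻¹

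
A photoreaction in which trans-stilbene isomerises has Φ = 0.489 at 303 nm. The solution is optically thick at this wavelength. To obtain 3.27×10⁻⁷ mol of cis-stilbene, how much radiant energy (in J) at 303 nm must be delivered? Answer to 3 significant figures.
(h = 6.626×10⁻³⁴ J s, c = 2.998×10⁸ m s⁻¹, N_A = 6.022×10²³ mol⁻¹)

Photons that must be absorbed: 3.27×10⁻⁷ / 0.489 = 6.687×10⁻⁷ mol.
Photon energy: hc/λ = 6.556×10⁻¹⁹ J; per mole, 3.948×10⁵ J mol⁻¹.
Energy required: 6.687×10⁻⁷ × 3.948×10⁵ = 0.264 J.

0.264 J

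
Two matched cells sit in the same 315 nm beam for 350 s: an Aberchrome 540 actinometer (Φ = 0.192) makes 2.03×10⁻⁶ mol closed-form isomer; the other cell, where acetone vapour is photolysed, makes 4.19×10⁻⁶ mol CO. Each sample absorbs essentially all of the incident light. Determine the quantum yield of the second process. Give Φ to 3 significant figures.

Φ = 0.396

Photons absorbed by the actinometer: 2.03×10⁻⁶ / 0.192 = 1.057×10⁻⁵ mol.
Φ(unknown) = 4.19×10⁻⁶ / 1.057×10⁻⁵ = 0.396.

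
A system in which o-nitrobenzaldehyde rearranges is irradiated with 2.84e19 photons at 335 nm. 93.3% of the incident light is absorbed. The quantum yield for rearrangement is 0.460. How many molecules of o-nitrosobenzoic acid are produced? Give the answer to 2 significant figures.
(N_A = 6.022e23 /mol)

1.2e19 molecules

Moles of photons: 2.84e19 / 6.022e23 = 4.716e-5 mol.
Photons absorbed: 0.933 × 4.716e-5 = 4.400e-5 mol.
Product: Φ × n_abs = 0.460 × 4.400e-5 = 2.024e-5 mol.
As a count: 2.024e-5 × 6.022e23 = 1.2e19.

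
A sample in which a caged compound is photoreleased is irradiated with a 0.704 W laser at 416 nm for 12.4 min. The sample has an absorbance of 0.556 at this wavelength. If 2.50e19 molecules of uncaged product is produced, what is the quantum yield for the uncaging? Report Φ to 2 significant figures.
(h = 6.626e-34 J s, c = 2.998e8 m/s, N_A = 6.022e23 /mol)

Φ = 0.032

Product: 2.50e19 / 6.022e23 = 4.151e-5 mol.
Photon energy at 416 nm: hc/λ = (6.626e-34)(2.998e8)/(416e-9) = 4.775e-19 J.
Energy delivered: (0.704 W)(744 s) = 523.8 J.
Photons incident: 523.8 / 4.775e-19 = 1.097e21, i.e. 1.097e21/6.022e23 = 0.001822 mol.
Fraction absorbed: 1 − 10^(−0.556) = 0.7220.
Photons absorbed: 0.7220 × 0.001822 = 0.001315 mol.
Φ = 4.151e-5 mol / 0.001315 mol photons = 0.032.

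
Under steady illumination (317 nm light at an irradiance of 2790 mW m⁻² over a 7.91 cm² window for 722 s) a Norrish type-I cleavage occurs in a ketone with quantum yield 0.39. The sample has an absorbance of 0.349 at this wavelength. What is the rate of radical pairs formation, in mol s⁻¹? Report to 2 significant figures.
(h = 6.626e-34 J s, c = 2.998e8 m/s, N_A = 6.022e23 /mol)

1.3e-9 mol s⁻¹

Photon energy at 317 nm: hc/λ = (6.626e-34)(2.998e8)/(317e-9) = 6.266e-19 J.
Energy delivered: (2790 mW m⁻²)(7.91e-4 m²)(722 s) = 1.593 J.
Photons incident: 1.593 / 6.266e-19 = 2.542e18, i.e. 2.542e18/6.022e23 = 4.221e-6 mol.
Fraction absorbed: 1 − 10^(−0.349) = 0.5523.
Photons absorbed: 0.5523 × 4.221e-6 = 2.331e-6 mol.
Product formed: 0.39 × 2.331e-6 = 9.091e-7 mol.
Rate: 9.091e-7 / 722 s = 1.3e-9 mol s⁻¹.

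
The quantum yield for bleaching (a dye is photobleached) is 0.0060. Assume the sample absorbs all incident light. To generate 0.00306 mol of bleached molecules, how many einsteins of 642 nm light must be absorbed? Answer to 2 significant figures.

0.51 einstein

Photons that must be absorbed: 0.00306 / 0.0060 = 0.5100 mol.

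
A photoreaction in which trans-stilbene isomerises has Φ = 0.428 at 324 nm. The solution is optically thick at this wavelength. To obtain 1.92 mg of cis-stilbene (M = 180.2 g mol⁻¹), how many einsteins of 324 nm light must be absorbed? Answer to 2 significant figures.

Product: 1.92 mg / 180.2 g mol⁻¹ = 1.065×10⁻⁵ mol.
Photons that must be absorbed: 1.065×10⁻⁵ / 0.428 = 2.488×10⁻⁵ mol.

2.5×10⁻⁵ einstein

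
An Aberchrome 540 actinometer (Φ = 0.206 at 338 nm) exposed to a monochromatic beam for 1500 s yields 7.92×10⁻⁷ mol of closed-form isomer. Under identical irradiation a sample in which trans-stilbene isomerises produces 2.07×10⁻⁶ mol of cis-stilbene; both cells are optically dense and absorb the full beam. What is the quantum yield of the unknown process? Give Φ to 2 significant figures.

Photons absorbed by the actinometer: 7.92×10⁻⁷ / 0.206 = 3.845×10⁻⁶ mol.
Φ(unknown) = 2.07×10⁻⁶ / 3.845×10⁻⁶ = 0.54.

Φ = 0.54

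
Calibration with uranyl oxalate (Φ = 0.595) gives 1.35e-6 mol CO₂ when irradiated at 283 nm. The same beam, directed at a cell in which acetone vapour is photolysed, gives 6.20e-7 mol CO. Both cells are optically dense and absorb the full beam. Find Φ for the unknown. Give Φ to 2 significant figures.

Φ = 0.27

Photons absorbed by the actinometer: 1.35e-6 / 0.595 = 2.269e-6 mol.
Φ(unknown) = 6.20e-7 / 2.269e-6 = 0.27.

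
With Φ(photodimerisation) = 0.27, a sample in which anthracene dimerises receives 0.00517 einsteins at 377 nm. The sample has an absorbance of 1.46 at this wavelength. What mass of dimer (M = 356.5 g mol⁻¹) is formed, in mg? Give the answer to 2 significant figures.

480 mg

Fraction absorbed: 1 − 10^(−1.46) = 0.9653.
Photons absorbed: 0.9653 × 0.00517 = 0.004991 mol.
Product: Φ × n_abs = 0.27 × 0.004991 = 0.001348 mol.
Mass: 0.001348 × 356.5 = 0.4806 g = 480 mg.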